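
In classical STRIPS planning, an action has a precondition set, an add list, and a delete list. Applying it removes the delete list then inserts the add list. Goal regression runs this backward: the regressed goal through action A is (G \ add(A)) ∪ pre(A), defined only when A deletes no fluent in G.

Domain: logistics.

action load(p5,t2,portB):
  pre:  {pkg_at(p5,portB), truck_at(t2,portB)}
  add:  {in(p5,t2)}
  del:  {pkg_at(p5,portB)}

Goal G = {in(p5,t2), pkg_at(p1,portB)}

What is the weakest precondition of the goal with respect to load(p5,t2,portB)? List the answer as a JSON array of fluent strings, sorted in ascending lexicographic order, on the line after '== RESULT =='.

Compute (G \ add) ∪ pre:
  G ∩ del = {}  (empty — regression defined)
  G \ add = {in(p5,t2), pkg_at(p1,portB)} \ {in(p5,t2)} = {pkg_at(p1,portB)}
  ∪ pre   = {pkg_at(p1,portB)} ∪ {pkg_at(p5,portB), truck_at(t2,portB)}
          = {pkg_at(p1,portB), pkg_at(p5,portB), truck_at(t2,portB)}

== RESULT ==
["pkg_at(p1,portB)", "pkg_at(p5,portB)", "truck_at(t2,portB)"]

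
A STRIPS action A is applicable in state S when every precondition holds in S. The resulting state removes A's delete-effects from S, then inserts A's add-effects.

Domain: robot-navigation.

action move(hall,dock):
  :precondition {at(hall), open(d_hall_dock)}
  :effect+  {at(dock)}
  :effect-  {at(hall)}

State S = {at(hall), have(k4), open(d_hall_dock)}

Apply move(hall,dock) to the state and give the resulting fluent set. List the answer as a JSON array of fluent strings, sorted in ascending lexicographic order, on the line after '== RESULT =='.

Compute (S \ del) ∪ add:
  pre ⊆ S: {at(hall), open(d_hall_dock)} ⊆ S  — applicable
  S \ del = {have(k4), open(d_hall_dock)}
  ∪ add   = {at(dock), have(k4), open(d_hall_dock)}

== RESULT ==
["at(dock)", "have(k4)", "open(d_hall_dock)"]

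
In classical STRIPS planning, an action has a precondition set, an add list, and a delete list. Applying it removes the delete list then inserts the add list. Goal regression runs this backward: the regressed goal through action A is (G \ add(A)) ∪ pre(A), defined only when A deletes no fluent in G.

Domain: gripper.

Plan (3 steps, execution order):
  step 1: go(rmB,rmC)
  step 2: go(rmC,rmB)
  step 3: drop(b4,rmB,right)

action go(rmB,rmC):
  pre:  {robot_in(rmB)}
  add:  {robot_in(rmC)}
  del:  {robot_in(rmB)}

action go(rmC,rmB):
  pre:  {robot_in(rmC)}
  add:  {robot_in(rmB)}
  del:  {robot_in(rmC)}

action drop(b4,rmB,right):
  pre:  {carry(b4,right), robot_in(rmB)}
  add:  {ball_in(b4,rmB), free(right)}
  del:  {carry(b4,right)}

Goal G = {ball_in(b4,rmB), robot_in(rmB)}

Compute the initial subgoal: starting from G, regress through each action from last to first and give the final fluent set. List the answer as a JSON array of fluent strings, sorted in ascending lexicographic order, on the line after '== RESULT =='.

Regress step by step:
  through step 3 (drop(b4,rmB,right)): drop {ball_in(b4,rmB)}, keep {robot_in(rmB)}, require {carry(b4,right), robot_in(rmB)}
    → {carry(b4,right), robot_in(rmB)}
  through step 2 (go(rmC,rmB)): drop {robot_in(rmB)}, keep {carry(b4,right)}, require {robot_in(rmC)}
    → {carry(b4,right), robot_in(rmC)}
  through step 1 (go(rmB,rmC)): drop {robot_in(rmC)}, keep {carry(b4,right)}, require {robot_in(rmB)}
    → {carry(b4,right), robot_in(rmB)}

== RESULT ==
["carry(b4,right)", "robot_in(rmB)"]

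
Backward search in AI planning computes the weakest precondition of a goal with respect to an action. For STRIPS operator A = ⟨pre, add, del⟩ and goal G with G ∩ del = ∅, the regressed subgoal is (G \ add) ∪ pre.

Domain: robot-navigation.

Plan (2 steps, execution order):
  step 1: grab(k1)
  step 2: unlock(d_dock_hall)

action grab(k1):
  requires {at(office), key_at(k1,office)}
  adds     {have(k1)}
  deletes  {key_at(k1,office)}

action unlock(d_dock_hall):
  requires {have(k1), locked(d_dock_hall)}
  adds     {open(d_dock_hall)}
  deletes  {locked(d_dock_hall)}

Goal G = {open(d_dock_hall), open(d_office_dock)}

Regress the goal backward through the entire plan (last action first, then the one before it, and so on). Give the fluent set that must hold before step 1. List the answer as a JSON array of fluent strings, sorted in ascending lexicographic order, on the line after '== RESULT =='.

Regress step by step:
  through step 2 (unlock(d_dock_hall)): drop {open(d_dock_hall)}, keep {open(d_office_dock)}, require {have(k1), locked(d_dock_hall)}
    → {have(k1), locked(d_dock_hall), open(d_office_dock)}
  through step 1 (grab(k1)): drop {have(k1)}, keep {locked(d_dock_hall), open(d_office_dock)}, require {at(office), key_at(k1,office)}
    → {at(office), key_at(k1,office), locked(d_dock_hall), open(d_office_dock)}

== RESULT ==
["at(office)", "key_at(k1,office)", "locked(d_dock_hall)", "open(d_office_dock)"]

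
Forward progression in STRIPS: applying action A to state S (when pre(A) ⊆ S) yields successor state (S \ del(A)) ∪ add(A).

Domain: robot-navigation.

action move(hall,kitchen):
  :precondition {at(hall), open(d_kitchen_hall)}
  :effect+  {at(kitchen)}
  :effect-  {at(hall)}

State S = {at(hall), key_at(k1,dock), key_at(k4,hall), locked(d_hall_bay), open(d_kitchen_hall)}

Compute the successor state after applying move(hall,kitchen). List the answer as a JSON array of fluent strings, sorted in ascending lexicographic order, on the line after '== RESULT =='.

Progress:
  pre ⊆ S: {at(hall), open(d_kitchen_hall)} ⊆ S  — applicable
  S \ del = {key_at(k1,dock), key_at(k4,hall), locked(d_hall_bay), open(d_kitchen_hall)}
  ∪ add   = {at(kitchen), key_at(k1,dock), key_at(k4,hall), locked(d_hall_bay), open(d_kitchen_hall)}

== RESULT ==
["at(kitchen)", "key_at(k1,dock)", "key_at(k4,hall)", "locked(d_hall_bay)", "open(d_kitchen_hall)"]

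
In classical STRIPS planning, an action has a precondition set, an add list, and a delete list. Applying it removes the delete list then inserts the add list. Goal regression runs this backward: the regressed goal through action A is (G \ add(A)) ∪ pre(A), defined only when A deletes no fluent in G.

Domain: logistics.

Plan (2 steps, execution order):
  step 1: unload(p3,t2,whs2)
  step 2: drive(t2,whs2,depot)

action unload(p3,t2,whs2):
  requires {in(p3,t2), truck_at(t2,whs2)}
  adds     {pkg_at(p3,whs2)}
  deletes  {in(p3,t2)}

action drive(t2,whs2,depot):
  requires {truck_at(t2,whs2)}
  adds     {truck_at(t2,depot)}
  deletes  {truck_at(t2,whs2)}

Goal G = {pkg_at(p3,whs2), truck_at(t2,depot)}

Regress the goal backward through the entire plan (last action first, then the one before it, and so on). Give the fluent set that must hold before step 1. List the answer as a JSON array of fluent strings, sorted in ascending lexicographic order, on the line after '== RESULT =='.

Work backward from the goal:
  through step 2 (drive(t2,whs2,depot)): drop {truck_at(t2,depot)}, keep {pkg_at(p3,whs2)}, require {truck_at(t2,whs2)}
    → {pkg_at(p3,whs2), truck_at(t2,whs2)}
  through step 1 (unload(p3,t2,whs2)): drop {pkg_at(p3,whs2)}, keep {truck_at(t2,whs2)}, require {in(p3,t2), truck_at(t2,whs2)}
    → {in(p3,t2), truck_at(t2,whs2)}

== RESULT ==
["in(p3,t2)", "truck_at(t2,whs2)"]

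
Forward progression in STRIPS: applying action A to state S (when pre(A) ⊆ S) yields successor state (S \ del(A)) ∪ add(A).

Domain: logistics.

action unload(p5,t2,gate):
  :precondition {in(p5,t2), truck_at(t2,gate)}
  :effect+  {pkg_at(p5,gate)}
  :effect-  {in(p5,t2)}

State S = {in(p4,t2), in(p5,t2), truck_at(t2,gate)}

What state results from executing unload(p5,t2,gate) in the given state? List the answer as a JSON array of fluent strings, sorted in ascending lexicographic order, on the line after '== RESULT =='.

Compute (S \ del) ∪ add:
  pre ⊆ S: {in(p5,t2), truck_at(t2,gate)} ⊆ S  — applicable
  S \ del = {in(p4,t2), truck_at(t2,gate)}
  ∪ add   = {in(p4,t2), pkg_at(p5,gate), truck_at(t2,gate)}

== RESULT ==
["in(p4,t2)", "pkg_at(p5,gate)", "truck_at(t2,gate)"]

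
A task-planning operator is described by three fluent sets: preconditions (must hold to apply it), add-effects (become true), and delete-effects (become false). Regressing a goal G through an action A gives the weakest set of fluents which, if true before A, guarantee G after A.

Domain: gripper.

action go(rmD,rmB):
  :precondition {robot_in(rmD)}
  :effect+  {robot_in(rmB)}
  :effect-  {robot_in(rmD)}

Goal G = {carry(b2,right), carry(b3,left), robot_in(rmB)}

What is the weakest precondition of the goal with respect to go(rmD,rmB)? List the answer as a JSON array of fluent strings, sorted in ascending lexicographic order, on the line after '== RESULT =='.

Regress:
  G ∩ del = {}  (empty — regression defined)
  G \ add = {carry(b2,right), carry(b3,left), robot_in(rmB)} \ {robot_in(rmB)} = {carry(b2,right), carry(b3,left)}
  ∪ pre   = {carry(b2,right), carry(b3,left)} ∪ {robot_in(rmD)}
          = {carry(b2,right), carry(b3,left), robot_in(rmD)}

== RESULT ==
["carry(b2,right)", "carry(b3,left)", "robot_in(rmD)"]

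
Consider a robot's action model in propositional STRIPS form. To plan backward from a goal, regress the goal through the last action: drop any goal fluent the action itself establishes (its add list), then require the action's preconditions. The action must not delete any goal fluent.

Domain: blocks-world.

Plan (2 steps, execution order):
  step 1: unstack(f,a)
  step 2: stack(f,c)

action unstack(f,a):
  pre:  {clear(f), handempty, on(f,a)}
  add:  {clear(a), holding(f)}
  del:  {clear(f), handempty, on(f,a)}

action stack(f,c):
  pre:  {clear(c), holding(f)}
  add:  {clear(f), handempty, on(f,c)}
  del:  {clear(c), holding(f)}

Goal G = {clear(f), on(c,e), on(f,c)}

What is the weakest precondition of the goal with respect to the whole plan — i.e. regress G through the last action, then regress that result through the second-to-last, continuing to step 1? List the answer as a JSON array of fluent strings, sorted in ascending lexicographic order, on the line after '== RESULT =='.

Work backward from the goal:
  through step 2 (stack(f,c)): drop {clear(f), on(f,c)}, keep {on(c,e)}, require {clear(c), holding(f)}
    → {clear(c), holding(f), on(c,e)}
  through step 1 (unstack(f,a)): drop {holding(f)}, keep {clear(c), on(c,e)}, require {clear(f), handempty, on(f,a)}
    → {clear(c), clear(f), handempty, on(c,e), on(f,a)}

== RESULT ==
["clear(c)", "clear(f)", "handempty", "on(c,e)", "on(f,a)"]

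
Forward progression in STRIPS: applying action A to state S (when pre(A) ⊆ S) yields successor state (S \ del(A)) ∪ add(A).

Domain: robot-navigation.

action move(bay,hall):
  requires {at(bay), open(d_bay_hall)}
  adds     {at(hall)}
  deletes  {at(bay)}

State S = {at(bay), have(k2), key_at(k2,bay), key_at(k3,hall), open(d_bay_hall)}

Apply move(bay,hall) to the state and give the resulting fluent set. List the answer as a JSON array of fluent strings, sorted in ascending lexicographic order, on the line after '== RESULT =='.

Compute (S \ del) ∪ add:
  pre ⊆ S: {at(bay), open(d_bay_hall)} ⊆ S  — applicable
  S \ del = {have(k2), key_at(k2,bay), key_at(k3,hall), open(d_bay_hall)}
  ∪ add   = {at(hall), have(k2), key_at(k2,bay), key_at(k3,hall), open(d_bay_hall)}

== RESULT ==
["at(hall)", "have(k2)", "key_at(k2,bay)", "key_at(k3,hall)", "open(d_bay_hall)"]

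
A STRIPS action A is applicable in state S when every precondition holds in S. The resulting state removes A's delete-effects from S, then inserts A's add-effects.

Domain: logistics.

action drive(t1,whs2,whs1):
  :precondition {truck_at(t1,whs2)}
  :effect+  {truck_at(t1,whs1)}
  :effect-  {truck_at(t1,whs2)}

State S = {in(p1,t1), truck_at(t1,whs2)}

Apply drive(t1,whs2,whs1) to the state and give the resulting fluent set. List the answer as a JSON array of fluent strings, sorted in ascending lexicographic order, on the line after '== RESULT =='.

Progress:
  pre ⊆ S: {truck_at(t1,whs2)} ⊆ S  — applicable
  S \ del = {in(p1,t1)}
  ∪ add   = {in(p1,t1), truck_at(t1,whs1)}

== RESULT ==
["in(p1,t1)", "truck_at(t1,whs1)"]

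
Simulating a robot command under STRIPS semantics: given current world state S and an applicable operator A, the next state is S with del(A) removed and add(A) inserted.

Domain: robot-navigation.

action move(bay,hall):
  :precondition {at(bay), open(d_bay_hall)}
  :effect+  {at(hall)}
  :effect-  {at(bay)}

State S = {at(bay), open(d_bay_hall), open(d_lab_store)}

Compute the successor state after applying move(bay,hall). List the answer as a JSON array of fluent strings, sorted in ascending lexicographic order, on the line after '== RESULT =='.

Compute (S \ del) ∪ add:
  pre ⊆ S: {at(bay), open(d_bay_hall)} ⊆ S  — applicable
  S \ del = {open(d_bay_hall), open(d_lab_store)}
  ∪ add   = {at(hall), open(d_bay_hall), open(d_lab_store)}

== RESULT ==
["at(hall)", "open(d_bay_hall)", "open(d_lab_store)"]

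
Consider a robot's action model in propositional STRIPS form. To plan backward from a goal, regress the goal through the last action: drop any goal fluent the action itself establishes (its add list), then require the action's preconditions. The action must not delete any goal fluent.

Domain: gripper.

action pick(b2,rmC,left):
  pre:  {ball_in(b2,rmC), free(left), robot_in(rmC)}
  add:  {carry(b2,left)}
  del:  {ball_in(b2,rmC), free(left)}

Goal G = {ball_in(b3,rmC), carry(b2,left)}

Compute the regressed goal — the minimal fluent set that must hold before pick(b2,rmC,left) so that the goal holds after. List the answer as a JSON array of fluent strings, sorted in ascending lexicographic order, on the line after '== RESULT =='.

Regress:
  G ∩ del = {}  (empty — regression defined)
  G \ add = {ball_in(b3,rmC), carry(b2,left)} \ {carry(b2,left)} = {ball_in(b3,rmC)}
  ∪ pre   = {ball_in(b3,rmC)} ∪ {ball_in(b2,rmC), free(left), robot_in(rmC)}
          = {ball_in(b2,rmC), ball_in(b3,rmC), free(left), robot_in(rmC)}

== RESULT ==
["ball_in(b2,rmC)", "ball_in(b3,rmC)", "free(left)", "robot_in(rmC)"]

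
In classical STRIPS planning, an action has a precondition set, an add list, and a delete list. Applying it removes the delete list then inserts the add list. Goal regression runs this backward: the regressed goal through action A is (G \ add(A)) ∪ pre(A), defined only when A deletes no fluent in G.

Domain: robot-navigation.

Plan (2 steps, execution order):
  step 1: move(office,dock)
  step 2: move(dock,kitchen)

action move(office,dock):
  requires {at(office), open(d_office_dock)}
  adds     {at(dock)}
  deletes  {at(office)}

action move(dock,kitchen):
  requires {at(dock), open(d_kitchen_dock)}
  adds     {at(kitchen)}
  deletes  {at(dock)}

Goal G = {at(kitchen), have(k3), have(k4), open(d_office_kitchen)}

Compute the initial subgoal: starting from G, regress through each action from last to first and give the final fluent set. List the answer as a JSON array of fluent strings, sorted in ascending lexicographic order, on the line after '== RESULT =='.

Work backward from the goal:
  through step 2 (move(dock,kitchen)): drop {at(kitchen)}, keep {have(k3), have(k4), open(d_office_kitchen)}, require {at(dock), open(d_kitchen_dock)}
    → {at(dock), have(k3), have(k4), open(d_kitchen_dock), open(d_office_kitchen)}
  through step 1 (move(office,dock)): drop {at(dock)}, keep {have(k3), have(k4), open(d_kitchen_dock), open(d_office_kitchen)}, require {at(office), open(d_office_dock)}
    → {at(office), have(k3), have(k4), open(d_kitchen_dock), open(d_office_dock), open(d_office_kitchen)}

== RESULT ==
["at(office)", "have(k3)", "have(k4)", "open(d_kitchen_dock)", "open(d_office_dock)", "open(d_office_kitchen)"]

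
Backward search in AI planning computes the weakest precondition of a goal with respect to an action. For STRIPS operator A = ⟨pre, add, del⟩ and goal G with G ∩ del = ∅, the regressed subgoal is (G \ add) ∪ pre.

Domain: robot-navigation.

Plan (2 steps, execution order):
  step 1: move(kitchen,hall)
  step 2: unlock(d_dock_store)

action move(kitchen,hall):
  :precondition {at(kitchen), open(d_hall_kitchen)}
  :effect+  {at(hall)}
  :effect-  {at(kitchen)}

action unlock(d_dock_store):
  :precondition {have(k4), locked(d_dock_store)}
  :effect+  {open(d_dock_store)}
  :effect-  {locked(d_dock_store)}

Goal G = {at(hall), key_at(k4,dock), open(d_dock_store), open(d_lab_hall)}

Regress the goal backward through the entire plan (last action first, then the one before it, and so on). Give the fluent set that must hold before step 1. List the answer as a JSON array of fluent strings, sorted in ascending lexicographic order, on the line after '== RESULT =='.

Work backward from the goal:
  through step 2 (unlock(d_dock_store)): drop {open(d_dock_store)}, keep {at(hall), key_at(k4,dock), open(d_lab_hall)}, require {have(k4), locked(d_dock_store)}
    → {at(hall), have(k4), key_at(k4,dock), locked(d_dock_store), open(d_lab_hall)}
  through step 1 (move(kitchen,hall)): drop {at(hall)}, keep {have(k4), key_at(k4,dock), locked(d_dock_store), open(d_lab_hall)}, require {at(kitchen), open(d_hall_kitchen)}
    → {at(kitchen), have(k4), key_at(k4,dock), locked(d_dock_store), open(d_hall_kitchen), open(d_lab_hall)}

== RESULT ==
["at(kitchen)", "have(k4)", "key_at(k4,dock)", "locked(d_dock_store)", "open(d_hall_kitchen)", "open(d_lab_hall)"]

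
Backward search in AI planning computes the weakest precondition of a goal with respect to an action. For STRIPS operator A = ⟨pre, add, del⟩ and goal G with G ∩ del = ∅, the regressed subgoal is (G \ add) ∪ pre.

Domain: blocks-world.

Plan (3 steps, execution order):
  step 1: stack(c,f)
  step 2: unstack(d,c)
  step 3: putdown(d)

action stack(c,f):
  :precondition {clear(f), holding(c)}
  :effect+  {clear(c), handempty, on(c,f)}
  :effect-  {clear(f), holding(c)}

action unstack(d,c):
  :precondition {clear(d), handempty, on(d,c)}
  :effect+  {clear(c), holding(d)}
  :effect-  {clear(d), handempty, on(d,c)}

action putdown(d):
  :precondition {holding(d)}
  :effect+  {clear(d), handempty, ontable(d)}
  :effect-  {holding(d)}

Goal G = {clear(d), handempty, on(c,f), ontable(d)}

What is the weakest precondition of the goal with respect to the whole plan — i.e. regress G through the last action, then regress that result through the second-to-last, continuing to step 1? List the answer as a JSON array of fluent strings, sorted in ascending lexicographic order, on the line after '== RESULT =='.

Work backward from the goal:
  through step 3 (putdown(d)): drop {clear(d), handempty, ontable(d)}, keep {on(c,f)}, require {holding(d)}
    → {holding(d), on(c,f)}
  through step 2 (unstack(d,c)): drop {holding(d)}, keep {on(c,f)}, require {clear(d), handempty, on(d,c)}
    → {clear(d), handempty, on(c,f), on(d,c)}
  through step 1 (stack(c,f)): drop {handempty, on(c,f)}, keep {clear(d), on(d,c)}, require {clear(f), holding(c)}
    → {clear(d), clear(f), holding(c), on(d,c)}

== RESULT ==
["clear(d)", "clear(f)", "holding(c)", "on(d,c)"]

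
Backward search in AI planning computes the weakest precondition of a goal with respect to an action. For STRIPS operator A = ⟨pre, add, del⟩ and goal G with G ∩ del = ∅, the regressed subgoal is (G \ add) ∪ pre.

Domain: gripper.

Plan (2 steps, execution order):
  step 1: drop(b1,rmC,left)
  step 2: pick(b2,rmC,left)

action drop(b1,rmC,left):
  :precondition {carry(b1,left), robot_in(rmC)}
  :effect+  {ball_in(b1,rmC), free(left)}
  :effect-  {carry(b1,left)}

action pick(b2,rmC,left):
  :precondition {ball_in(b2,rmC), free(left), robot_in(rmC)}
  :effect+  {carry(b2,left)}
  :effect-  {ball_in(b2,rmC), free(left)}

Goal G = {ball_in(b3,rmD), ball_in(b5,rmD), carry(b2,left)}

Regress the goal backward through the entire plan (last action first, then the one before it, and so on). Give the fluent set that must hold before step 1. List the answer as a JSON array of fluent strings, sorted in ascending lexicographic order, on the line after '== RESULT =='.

Work backward from the goal:
  through step 2 (pick(b2,rmC,left)): drop {carry(b2,left)}, keep {ball_in(b3,rmD), ball_in(b5,rmD)}, require {ball_in(b2,rmC), free(left), robot_in(rmC)}
    → {ball_in(b2,rmC), ball_in(b3,rmD), ball_in(b5,rmD), free(left), robot_in(rmC)}
  through step 1 (drop(b1,rmC,left)): drop {free(left)}, keep {ball_in(b2,rmC), ball_in(b3,rmD), ball_in(b5,rmD), robot_in(rmC)}, require {carry(b1,left), robot_in(rmC)}
    → {ball_in(b2,rmC), ball_in(b3,rmD), ball_in(b5,rmD), carry(b1,left), robot_in(rmC)}

== RESULT ==
["ball_in(b2,rmC)", "ball_in(b3,rmD)", "ball_in(b5,rmD)", "carry(b1,left)", "robot_in(rmC)"]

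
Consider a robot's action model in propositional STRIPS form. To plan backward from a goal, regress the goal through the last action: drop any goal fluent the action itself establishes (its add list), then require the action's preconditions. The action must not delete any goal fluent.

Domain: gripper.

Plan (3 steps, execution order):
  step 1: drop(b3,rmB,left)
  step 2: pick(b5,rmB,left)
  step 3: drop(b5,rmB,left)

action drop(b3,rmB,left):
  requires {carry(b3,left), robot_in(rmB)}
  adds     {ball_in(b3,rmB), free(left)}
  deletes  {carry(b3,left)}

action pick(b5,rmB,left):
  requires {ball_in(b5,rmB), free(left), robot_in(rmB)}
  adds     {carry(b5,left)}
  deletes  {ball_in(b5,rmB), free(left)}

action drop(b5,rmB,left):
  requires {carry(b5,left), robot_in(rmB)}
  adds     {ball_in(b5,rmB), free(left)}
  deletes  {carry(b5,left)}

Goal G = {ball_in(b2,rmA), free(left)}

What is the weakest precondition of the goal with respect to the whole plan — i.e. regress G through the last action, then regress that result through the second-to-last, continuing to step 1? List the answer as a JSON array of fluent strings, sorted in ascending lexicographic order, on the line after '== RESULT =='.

Regress step by step:
  through step 3 (drop(b5,rmB,left)): drop {free(left)}, keep {ball_in(b2,rmA)}, require {carry(b5,left), robot_in(rmB)}
    → {ball_in(b2,rmA), carry(b5,left), robot_in(rmB)}
  through step 2 (pick(b5,rmB,left)): drop {carry(b5,left)}, keep {ball_in(b2,rmA), robot_in(rmB)}, require {ball_in(b5,rmB), free(left), robot_in(rmB)}
    → {ball_in(b2,rmA), ball_in(b5,rmB), free(left), robot_in(rmB)}
  through step 1 (drop(b3,rmB,left)): drop {free(left)}, keep {ball_in(b2,rmA), ball_in(b5,rmB), robot_in(rmB)}, require {carry(b3,left), robot_in(rmB)}
    → {ball_in(b2,rmA), ball_in(b5,rmB), carry(b3,left), robot_in(rmB)}

== RESULT ==
["ball_in(b2,rmA)", "ball_in(b5,rmB)", "carry(b3,left)", "robot_in(rmB)"]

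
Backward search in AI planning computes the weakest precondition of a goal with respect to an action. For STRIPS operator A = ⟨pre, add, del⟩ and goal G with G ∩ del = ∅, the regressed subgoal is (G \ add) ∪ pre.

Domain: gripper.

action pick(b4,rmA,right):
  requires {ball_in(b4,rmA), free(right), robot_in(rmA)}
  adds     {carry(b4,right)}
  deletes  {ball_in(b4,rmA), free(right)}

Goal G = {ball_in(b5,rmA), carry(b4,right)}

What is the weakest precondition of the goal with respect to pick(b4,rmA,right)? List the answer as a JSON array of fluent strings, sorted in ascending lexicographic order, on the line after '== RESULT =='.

Compute (G \ add) ∪ pre:
  G ∩ del = {}  (empty — regression defined)
  G \ add = {ball_in(b5,rmA), carry(b4,right)} \ {carry(b4,right)} = {ball_in(b5,rmA)}
  ∪ pre   = {ball_in(b5,rmA)} ∪ {ball_in(b4,rmA), free(right), robot_in(rmA)}
          = {ball_in(b4,rmA), ball_in(b5,rmA), free(right), robot_in(rmA)}

== RESULT ==
["ball_in(b4,rmA)", "ball_in(b5,rmA)", "free(right)", "robot_in(rmA)"]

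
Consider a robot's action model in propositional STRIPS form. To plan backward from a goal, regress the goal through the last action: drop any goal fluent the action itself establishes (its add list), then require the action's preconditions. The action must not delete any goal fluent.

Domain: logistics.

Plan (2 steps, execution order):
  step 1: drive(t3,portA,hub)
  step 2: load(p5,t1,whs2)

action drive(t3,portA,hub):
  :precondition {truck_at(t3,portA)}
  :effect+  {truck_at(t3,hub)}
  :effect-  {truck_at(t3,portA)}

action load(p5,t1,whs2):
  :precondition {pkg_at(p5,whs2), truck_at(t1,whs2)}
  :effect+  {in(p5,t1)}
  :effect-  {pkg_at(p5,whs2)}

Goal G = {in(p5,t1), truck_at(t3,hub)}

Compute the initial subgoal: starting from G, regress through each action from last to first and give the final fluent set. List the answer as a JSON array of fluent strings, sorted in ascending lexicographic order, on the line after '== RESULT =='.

Regress step by step:
  through step 2 (load(p5,t1,whs2)): drop {in(p5,t1)}, keep {truck_at(t3,hub)}, require {pkg_at(p5,whs2), truck_at(t1,whs2)}
    → {pkg_at(p5,whs2), truck_at(t1,whs2), truck_at(t3,hub)}
  through step 1 (drive(t3,portA,hub)): drop {truck_at(t3,hub)}, keep {pkg_at(p5,whs2), truck_at(t1,whs2)}, require {truck_at(t3,portA)}
    → {pkg_at(p5,whs2), truck_at(t1,whs2), truck_at(t3,portA)}

== RESULT ==
["pkg_at(p5,whs2)", "truck_at(t1,whs2)", "truck_at(t3,portA)"]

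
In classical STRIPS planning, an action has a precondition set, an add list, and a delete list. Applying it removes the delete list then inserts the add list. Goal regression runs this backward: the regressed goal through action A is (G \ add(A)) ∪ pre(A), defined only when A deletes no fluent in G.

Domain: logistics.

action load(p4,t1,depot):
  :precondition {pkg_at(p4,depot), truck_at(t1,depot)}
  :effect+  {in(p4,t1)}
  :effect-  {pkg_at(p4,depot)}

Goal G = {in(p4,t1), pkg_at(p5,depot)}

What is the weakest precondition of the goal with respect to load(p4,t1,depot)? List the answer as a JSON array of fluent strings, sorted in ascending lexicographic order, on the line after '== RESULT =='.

Compute (G \ add) ∪ pre:
  G ∩ del = {}  (empty — regression defined)
  G \ add = {in(p4,t1), pkg_at(p5,depot)} \ {in(p4,t1)} = {pkg_at(p5,depot)}
  ∪ pre   = {pkg_at(p5,depot)} ∪ {pkg_at(p4,depot), truck_at(t1,depot)}
          = {pkg_at(p4,depot), pkg_at(p5,depot), truck_at(t1,depot)}

== RESULT ==
["pkg_at(p4,depot)", "pkg_at(p5,depot)", "truck_at(t1,depot)"]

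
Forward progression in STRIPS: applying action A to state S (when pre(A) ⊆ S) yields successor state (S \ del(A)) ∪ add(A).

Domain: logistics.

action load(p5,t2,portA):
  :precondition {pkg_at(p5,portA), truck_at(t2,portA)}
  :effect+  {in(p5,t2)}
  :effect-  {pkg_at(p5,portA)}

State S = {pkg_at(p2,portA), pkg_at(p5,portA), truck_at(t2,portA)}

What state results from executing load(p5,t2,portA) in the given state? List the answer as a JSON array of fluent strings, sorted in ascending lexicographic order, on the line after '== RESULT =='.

Compute (S \ del) ∪ add:
  pre ⊆ S: {pkg_at(p5,portA), truck_at(t2,portA)} ⊆ S  — applicable
  S \ del = {pkg_at(p2,portA), truck_at(t2,portA)}
  ∪ add   = {in(p5,t2), pkg_at(p2,portA), truck_at(t2,portA)}

== RESULT ==
["in(p5,t2)", "pkg_at(p2,portA)", "truck_at(t2,portA)"]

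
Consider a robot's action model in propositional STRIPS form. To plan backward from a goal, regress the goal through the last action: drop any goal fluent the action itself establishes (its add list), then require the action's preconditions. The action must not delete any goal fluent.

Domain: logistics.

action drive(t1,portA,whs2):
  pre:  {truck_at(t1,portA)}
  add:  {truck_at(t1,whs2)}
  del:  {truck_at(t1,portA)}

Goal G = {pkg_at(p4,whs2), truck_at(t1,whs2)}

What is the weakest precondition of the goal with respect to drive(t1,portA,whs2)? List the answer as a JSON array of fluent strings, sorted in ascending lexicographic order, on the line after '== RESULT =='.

Compute (G \ add) ∪ pre:
  G ∩ del = {}  (empty — regression defined)
  G \ add = {pkg_at(p4,whs2), truck_at(t1,whs2)} \ {truck_at(t1,whs2)} = {pkg_at(p4,whs2)}
  ∪ pre   = {pkg_at(p4,whs2)} ∪ {truck_at(t1,portA)}
          = {pkg_at(p4,whs2), truck_at(t1,portA)}

== RESULT ==
["pkg_at(p4,whs2)", "truck_at(t1,portA)"]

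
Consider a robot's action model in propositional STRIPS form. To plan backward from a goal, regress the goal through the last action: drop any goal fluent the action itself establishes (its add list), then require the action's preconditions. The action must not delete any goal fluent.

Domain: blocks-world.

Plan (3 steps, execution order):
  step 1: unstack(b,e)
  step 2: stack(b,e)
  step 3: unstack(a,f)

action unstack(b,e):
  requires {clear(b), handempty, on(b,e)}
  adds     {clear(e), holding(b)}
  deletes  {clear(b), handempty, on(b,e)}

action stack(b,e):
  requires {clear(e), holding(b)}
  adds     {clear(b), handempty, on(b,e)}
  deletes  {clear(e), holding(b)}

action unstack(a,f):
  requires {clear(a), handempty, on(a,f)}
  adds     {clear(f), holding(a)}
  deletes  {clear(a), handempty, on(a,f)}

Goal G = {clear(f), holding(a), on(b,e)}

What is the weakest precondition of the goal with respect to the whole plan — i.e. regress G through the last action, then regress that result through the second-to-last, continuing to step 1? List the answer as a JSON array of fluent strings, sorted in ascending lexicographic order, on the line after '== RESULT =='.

Work backward from the goal:
  through step 3 (unstack(a,f)): drop {clear(f), holding(a)}, keep {on(b,e)}, require {clear(a), handempty, on(a,f)}
    → {clear(a), handempty, on(a,f), on(b,e)}
  through step 2 (stack(b,e)): drop {handempty, on(b,e)}, keep {clear(a), on(a,f)}, require {clear(e), holding(b)}
    → {clear(a), clear(e), holding(b), on(a,f)}
  through step 1 (unstack(b,e)): drop {clear(e), holding(b)}, keep {clear(a), on(a,f)}, require {clear(b), handempty, on(b,e)}
    → {clear(a), clear(b), handempty, on(a,f), on(b,e)}

== RESULT ==
["clear(a)", "clear(b)", "handempty", "on(a,f)", "on(b,e)"]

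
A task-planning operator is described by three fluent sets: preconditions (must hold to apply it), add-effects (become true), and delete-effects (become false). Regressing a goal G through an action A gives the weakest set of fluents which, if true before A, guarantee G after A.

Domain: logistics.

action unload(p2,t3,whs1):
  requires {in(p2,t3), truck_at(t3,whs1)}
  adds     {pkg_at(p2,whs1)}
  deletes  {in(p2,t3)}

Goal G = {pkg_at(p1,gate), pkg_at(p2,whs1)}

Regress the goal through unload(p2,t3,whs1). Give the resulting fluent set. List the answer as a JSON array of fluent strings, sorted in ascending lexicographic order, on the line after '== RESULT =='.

Regress:
  G ∩ del = {}  (empty — regression defined)
  G \ add = {pkg_at(p1,gate), pkg_at(p2,whs1)} \ {pkg_at(p2,whs1)} = {pkg_at(p1,gate)}
  ∪ pre   = {pkg_at(p1,gate)} ∪ {in(p2,t3), truck_at(t3,whs1)}
          = {in(p2,t3), pkg_at(p1,gate), truck_at(t3,whs1)}

== RESULT ==
["in(p2,t3)", "pkg_at(p1,gate)", "truck_at(t3,whs1)"]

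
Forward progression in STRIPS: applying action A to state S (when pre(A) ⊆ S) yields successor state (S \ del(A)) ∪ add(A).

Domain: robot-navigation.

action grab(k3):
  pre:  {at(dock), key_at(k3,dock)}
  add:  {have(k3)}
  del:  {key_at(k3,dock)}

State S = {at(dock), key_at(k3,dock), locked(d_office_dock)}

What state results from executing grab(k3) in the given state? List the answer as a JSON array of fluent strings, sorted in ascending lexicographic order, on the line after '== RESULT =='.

Compute (S \ del) ∪ add:
  pre ⊆ S: {at(dock), key_at(k3,dock)} ⊆ S  — applicable
  S \ del = {at(dock), locked(d_office_dock)}
  ∪ add   = {at(dock), have(k3), locked(d_office_dock)}

== RESULT ==
["at(dock)", "have(k3)", "locked(d_office_dock)"]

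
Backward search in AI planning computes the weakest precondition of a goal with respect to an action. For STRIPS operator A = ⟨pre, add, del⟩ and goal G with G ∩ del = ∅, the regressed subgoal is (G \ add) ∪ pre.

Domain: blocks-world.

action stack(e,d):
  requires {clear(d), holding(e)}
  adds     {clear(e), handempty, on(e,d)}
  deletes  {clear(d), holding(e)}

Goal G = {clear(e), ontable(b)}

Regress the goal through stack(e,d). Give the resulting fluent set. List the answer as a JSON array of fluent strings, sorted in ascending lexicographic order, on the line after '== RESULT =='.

Compute (G \ add) ∪ pre:
  G ∩ del = {}  (empty — regression defined)
  G \ add = {clear(e), ontable(b)} \ {clear(e), handempty, on(e,d)} = {ontable(b)}
  ∪ pre   = {ontable(b)} ∪ {clear(d), holding(e)}
          = {clear(d), holding(e), ontable(b)}

== RESULT ==
["clear(d)", "holding(e)", "ontable(b)"]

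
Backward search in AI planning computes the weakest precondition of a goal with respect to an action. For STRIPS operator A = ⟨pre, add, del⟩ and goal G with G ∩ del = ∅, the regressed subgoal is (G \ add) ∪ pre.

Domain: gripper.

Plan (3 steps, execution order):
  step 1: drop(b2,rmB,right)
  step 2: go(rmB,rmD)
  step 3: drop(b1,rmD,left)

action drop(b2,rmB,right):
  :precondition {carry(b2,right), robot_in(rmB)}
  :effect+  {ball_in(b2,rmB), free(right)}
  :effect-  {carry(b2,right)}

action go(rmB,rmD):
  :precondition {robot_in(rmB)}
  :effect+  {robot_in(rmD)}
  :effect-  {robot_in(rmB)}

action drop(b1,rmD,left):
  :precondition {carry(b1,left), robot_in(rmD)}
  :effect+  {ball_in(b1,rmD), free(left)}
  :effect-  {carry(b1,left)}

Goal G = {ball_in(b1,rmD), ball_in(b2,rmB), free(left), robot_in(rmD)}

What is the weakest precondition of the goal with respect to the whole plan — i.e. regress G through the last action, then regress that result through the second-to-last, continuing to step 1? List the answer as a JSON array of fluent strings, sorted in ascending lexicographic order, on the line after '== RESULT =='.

Work backward from the goal:
  through step 3 (drop(b1,rmD,left)): drop {ball_in(b1,rmD), free(left)}, keep {ball_in(b2,rmB), robot_in(rmD)}, require {carry(b1,left), robot_in(rmD)}
    → {ball_in(b2,rmB), carry(b1,left), robot_in(rmD)}
  through step 2 (go(rmB,rmD)): drop {robot_in(rmD)}, keep {ball_in(b2,rmB), carry(b1,left)}, require {robot_in(rmB)}
    → {ball_in(b2,rmB), carry(b1,left), robot_in(rmB)}
  through step 1 (drop(b2,rmB,right)): drop {ball_in(b2,rmB)}, keep {carry(b1,left), robot_in(rmB)}, require {carry(b2,right), robot_in(rmB)}
    → {carry(b1,left), carry(b2,right), robot_in(rmB)}

== RESULT ==
["carry(b1,left)", "carry(b2,right)", "robot_in(rmB)"]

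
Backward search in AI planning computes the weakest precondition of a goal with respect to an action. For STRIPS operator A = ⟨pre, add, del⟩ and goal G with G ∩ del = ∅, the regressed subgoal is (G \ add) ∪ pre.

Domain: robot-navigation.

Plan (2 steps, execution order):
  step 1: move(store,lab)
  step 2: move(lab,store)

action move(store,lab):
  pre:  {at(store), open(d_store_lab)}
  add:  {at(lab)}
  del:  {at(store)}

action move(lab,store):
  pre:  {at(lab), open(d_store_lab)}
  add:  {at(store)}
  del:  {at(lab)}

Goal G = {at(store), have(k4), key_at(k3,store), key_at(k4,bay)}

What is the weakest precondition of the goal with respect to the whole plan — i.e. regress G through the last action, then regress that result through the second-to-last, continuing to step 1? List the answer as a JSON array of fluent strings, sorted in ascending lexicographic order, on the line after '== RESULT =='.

Regress step by step:
  through step 2 (move(lab,store)): drop {at(store)}, keep {have(k4), key_at(k3,store), key_at(k4,bay)}, require {at(lab), open(d_store_lab)}
    → {at(lab), have(k4), key_at(k3,store), key_at(k4,bay), open(d_store_lab)}
  through step 1 (move(store,lab)): drop {at(lab)}, keep {have(k4), key_at(k3,store), key_at(k4,bay), open(d_store_lab)}, require {at(store), open(d_store_lab)}
    → {at(store), have(k4), key_at(k3,store), key_at(k4,bay), open(d_store_lab)}

== RESULT ==
["at(store)", "have(k4)", "key_at(k3,store)", "key_at(k4,bay)", "open(d_store_lab)"]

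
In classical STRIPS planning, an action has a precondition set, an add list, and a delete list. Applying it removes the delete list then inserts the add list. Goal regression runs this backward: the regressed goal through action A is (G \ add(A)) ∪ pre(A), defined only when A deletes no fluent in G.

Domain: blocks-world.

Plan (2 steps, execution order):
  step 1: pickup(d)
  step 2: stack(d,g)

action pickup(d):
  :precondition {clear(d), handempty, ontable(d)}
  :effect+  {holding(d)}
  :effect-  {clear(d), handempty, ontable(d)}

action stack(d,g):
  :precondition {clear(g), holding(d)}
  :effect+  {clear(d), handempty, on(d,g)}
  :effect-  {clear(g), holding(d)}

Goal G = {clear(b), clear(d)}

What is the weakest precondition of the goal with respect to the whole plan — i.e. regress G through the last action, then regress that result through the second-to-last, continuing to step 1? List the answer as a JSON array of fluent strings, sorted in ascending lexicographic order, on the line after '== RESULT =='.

Work backward from the goal:
  through step 2 (stack(d,g)): drop {clear(d)}, keep {clear(b)}, require {clear(g), holding(d)}
    → {clear(b), clear(g), holding(d)}
  through step 1 (pickup(d)): drop {holding(d)}, keep {clear(b), clear(g)}, require {clear(d), handempty, ontable(d)}
    → {clear(b), clear(d), clear(g), handempty, ontable(d)}

== RESULT ==
["clear(b)", "clear(d)", "clear(g)", "handempty", "ontable(d)"]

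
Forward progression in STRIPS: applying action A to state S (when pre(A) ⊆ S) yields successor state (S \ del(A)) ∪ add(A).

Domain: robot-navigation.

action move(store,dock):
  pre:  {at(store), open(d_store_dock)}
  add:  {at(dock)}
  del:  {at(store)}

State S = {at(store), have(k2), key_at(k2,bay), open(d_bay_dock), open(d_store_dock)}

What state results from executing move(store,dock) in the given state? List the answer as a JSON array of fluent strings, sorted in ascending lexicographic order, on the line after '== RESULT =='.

Compute (S \ del) ∪ add:
  pre ⊆ S: {at(store), open(d_store_dock)} ⊆ S  — applicable
  S \ del = {have(k2), key_at(k2,bay), open(d_bay_dock), open(d_store_dock)}
  ∪ add   = {at(dock), have(k2), key_at(k2,bay), open(d_bay_dock), open(d_store_dock)}

== RESULT ==
["at(dock)", "have(k2)", "key_at(k2,bay)", "open(d_bay_dock)", "open(d_store_dock)"]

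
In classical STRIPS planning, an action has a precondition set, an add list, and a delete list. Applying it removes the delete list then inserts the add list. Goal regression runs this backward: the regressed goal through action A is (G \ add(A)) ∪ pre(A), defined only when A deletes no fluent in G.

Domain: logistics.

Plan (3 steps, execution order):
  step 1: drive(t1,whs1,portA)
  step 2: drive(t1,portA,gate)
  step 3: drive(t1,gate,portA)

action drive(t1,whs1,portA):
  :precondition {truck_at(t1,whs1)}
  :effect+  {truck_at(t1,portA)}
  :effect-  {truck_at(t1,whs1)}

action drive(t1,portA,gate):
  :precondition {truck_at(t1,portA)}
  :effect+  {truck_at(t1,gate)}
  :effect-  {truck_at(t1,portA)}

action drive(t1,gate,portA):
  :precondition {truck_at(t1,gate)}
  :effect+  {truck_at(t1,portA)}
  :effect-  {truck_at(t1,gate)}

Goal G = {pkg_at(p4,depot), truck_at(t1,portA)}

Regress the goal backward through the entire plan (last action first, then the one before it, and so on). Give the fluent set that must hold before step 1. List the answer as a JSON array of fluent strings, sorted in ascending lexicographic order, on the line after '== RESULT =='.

Work backward from the goal:
  through step 3 (drive(t1,gate,portA)): drop {truck_at(t1,portA)}, keep {pkg_at(p4,depot)}, require {truck_at(t1,gate)}
    → {pkg_at(p4,depot), truck_at(t1,gate)}
  through step 2 (drive(t1,portA,gate)): drop {truck_at(t1,gate)}, keep {pkg_at(p4,depot)}, require {truck_at(t1,portA)}
    → {pkg_at(p4,depot), truck_at(t1,portA)}
  through step 1 (drive(t1,whs1,portA)): drop {truck_at(t1,portA)}, keep {pkg_at(p4,depot)}, require {truck_at(t1,whs1)}
    → {pkg_at(p4,depot), truck_at(t1,whs1)}

== RESULT ==
["pkg_at(p4,depot)", "truck_at(t1,whs1)"]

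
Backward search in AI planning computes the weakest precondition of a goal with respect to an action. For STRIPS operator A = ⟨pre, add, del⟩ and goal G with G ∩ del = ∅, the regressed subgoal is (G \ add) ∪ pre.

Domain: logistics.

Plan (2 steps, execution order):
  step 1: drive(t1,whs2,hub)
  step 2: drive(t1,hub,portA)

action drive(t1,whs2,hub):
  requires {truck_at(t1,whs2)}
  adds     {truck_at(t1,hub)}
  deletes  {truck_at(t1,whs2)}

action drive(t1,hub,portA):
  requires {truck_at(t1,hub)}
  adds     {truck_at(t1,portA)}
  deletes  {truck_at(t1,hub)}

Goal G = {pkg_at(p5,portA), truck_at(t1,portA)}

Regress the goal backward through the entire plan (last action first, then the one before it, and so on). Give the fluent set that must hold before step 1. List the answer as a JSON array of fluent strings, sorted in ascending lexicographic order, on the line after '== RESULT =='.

Regress step by step:
  through step 2 (drive(t1,hub,portA)): drop {truck_at(t1,portA)}, keep {pkg_at(p5,portA)}, require {truck_at(t1,hub)}
    → {pkg_at(p5,portA), truck_at(t1,hub)}
  through step 1 (drive(t1,whs2,hub)): drop {truck_at(t1,hub)}, keep {pkg_at(p5,portA)}, require {truck_at(t1,whs2)}
    → {pkg_at(p5,portA), truck_at(t1,whs2)}

== RESULT ==
["pkg_at(p5,portA)", "truck_at(t1,whs2)"]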